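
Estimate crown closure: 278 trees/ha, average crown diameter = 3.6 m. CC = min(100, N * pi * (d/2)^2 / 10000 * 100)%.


(d/2)^2 = (3.6/2)^2 = 1.8^2 = 3.24
Crown area = 3.141593 * 3.24 = 10.1788 m^2
N * area / 10000 * 100 = 278 * 10.1788 / 10000 * 100 = 28.2971
CC = min(100, 28.2971) = 28.2971 ≈ 28.3%

28.3%


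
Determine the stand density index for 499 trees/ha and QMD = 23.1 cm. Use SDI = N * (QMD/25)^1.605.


QMD/25 = 23.1/25 = 0.924
(0.924)^1.605 = exp(1.605 * ln(0.924)) = exp(1.605 * (-0.0790432)) = exp(-0.126864) = 0.880853
SDI = 499 * 0.880853 = 439.546 ≈ 440

440


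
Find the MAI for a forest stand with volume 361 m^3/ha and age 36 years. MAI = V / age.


MAI = 361 / 36 = 10.0278 ≈ 10.03 m^3/ha/yr

10.03 m^3/ha/yr


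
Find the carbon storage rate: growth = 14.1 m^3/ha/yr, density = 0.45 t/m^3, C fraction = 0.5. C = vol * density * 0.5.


C = 14.1 * 0.45 * 0.5 = 3.1725 ≈ 3.17 t C/ha/yr

3.17 t C/ha/yr


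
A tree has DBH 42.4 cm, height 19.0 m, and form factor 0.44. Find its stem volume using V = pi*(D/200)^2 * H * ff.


(D/200)^2 = (42.4/200)^2 = 0.212^2 = 0.044944
BA = 3.141593 * 0.044944 = 0.141196 m^2
V = 0.141196 * 19.0 * 0.44 = 1.18040 ≈ 1.180 m^3

1.180 m^3


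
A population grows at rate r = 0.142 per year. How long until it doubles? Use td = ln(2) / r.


td = ln(2) / 0.142 = 0.693147 / 0.142 = 4.88132 ≈ 4.9 years

4.9 years


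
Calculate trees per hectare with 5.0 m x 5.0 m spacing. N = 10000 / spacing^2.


N = 10000 / 5.0^2 = 10000 / 25 = 400.000 ≈ 400 trees/ha

400 trees/ha


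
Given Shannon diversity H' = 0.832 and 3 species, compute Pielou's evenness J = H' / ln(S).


ln(3) = 1.09861
J = H' / ln(S) = 0.832 / 1.09861 = 0.757321 ≈ 0.7573

0.7573


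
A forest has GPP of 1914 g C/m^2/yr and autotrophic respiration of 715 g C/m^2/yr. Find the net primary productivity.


NPP = GPP - Ra = 1914 - 715 = 1199 g C/m^2/yr

1199 g C/m^2/yr


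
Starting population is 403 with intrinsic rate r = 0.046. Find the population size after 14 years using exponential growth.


r*t = 0.046 * 14 = 0.644
exp(0.644) = 1.90408
N = 403 * 1.90408 = 767.344 ≈ 767

767


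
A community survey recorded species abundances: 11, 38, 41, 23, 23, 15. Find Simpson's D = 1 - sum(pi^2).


Total N = 11 + 38 + 41 + 23 + 23 + 15 = 151
Per-species terms:
  p = 11/151 = 0.072848; p^2 = 0.072848^2 = 0.005307
  p = 38/151 = 0.251656; p^2 = 0.251656^2 = 0.063331
  p = 41/151 = 0.271523; p^2 = 0.271523^2 = 0.073725
  p = 23/151 = 0.152318; p^2 = 0.152318^2 = 0.023201
  p = 23/151 = 0.152318; p^2 = 0.152318^2 = 0.023201
  p = 15/151 = 0.099338; p^2 = 0.099338^2 = 0.009868
sum(p^2) = 0.005307 + 0.063331 + 0.073725 + 0.023201 + 0.023201 + 0.009868 = 0.198633
D = 1 - 0.198633 = 0.801367 ≈ 0.8014

0.8014


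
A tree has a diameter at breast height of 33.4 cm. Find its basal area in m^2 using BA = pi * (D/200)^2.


D/200 = 33.4/200 = 0.167 m
(D/200)^2 = 0.167^2 = 0.027889
BA = 3.141593 * 0.027889 = 0.0876159 ≈ 0.0876 m^2

0.0876 m^2


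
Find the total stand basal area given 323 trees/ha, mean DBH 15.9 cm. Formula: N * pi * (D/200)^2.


(D/200)^2 = (15.9/200)^2 = 0.0795^2 = 0.00632025
Individual BA = 3.141593 * 0.00632025 = 0.0198557 m^2
Stand BA = 323 * 0.0198557 = 6.41339 ≈ 6.41 m^2/ha

6.41 m^2/ha


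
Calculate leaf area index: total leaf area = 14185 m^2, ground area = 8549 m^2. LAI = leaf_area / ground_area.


LAI = 14185 / 8549 = 1.6593 ≈ 1.66

1.66


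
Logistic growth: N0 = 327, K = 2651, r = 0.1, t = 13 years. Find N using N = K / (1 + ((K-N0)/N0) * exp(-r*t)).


(K - N0)/N0 = (2651 - 327)/327 = 2324/327 = 7.10703
r*t = 0.1 * 13 = 1.3; exp(-1.3) = 0.272532
7.10703 * 0.272532 = 1.93689
1 + 1.93689 = 2.93689
N = 2651 / 2.93689 = 902.656 ≈ 903

903


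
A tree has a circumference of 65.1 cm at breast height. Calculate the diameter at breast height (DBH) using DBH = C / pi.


DBH = C / pi = 65.1 / 3.141593 = 20.7220 ≈ 20.72 cm

20.72 cm


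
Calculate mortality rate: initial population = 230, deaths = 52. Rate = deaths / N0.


Mortality rate = 52 / 230 = 0.226087 ≈ 0.2261

0.2261


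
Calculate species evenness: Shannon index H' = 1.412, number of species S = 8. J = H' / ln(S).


ln(8) = 2.07944
J = H' / ln(S) = 1.412 / 2.07944 = 0.679029 ≈ 0.6790

0.6790


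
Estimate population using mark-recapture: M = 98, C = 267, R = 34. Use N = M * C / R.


N = M * C / R = 98 * 267 / 34 = 26166 / 34 = 769.59 ≈ 770

770 individuals


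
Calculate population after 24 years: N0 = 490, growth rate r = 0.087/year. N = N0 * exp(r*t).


r*t = 0.087 * 24 = 2.088
exp(2.088) = 8.06876
N = 490 * 8.06876 = 3953.69 ≈ 3954

3954


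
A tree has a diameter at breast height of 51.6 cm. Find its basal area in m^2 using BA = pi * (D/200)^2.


D/200 = 51.6/200 = 0.258 m
(D/200)^2 = 0.258^2 = 0.066564
BA = 3.141593 * 0.066564 = 0.209117 ≈ 0.2091 m^2

0.2091 m^2


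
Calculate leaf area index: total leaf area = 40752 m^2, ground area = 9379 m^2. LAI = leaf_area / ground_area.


LAI = 40752 / 9379 = 4.3450 ≈ 4.35

4.35


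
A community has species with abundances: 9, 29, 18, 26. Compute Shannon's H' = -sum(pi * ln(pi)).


Total N = 9 + 29 + 18 + 26 = 82
Per-species terms:
  p = 9/82 = 0.109756; ln(p) = -2.209496; p*ln(p) = 0.109756 * (-2.209496) = -0.242505
  p = 29/82 = 0.353659; ln(p) = -1.039422; p*ln(p) = 0.353659 * (-1.039422) = -0.367601
  p = 18/82 = 0.219512; ln(p) = -1.516348; p*ln(p) = 0.219512 * (-1.516348) = -0.332857
  p = 26/82 = 0.317073; ln(p) = -1.148623; p*ln(p) = 0.317073 * (-1.148623) = -0.364197
sum(p*ln(p)) = (-0.242505) + (-0.367601) + (-0.332857) + (-0.364197) = -1.307160
H' = -(-1.307160) = 1.307160 ≈ 1.3072

1.3072


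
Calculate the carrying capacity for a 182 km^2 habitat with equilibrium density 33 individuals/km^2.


K = 33 * 182 = 6006 individuals

6006 individuals


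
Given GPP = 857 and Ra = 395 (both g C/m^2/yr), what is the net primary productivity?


NPP = GPP - Ra = 857 - 395 = 462 g C/m^2/yr

462 g C/m^2/yr


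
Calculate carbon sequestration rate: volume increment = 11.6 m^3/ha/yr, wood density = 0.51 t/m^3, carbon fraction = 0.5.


C = 11.6 * 0.51 * 0.5 = 2.958 ≈ 2.96 t C/ha/yr

2.96 t C/ha/yr


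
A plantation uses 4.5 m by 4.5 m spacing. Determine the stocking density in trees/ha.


N = 10000 / 4.5^2 = 10000 / 20.25 = 493.827 ≈ 494 trees/ha

494 trees/ha


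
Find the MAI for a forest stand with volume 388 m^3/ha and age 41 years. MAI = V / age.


MAI = 388 / 41 = 9.4634 ≈ 9.46 m^3/ha/yr

9.46 m^3/ha/yr


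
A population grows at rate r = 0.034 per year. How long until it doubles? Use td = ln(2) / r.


td = ln(2) / 0.034 = 0.693147 / 0.034 = 20.3867 ≈ 20.4 years

20.4 years


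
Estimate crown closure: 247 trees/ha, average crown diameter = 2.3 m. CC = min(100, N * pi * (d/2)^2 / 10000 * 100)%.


(d/2)^2 = (2.3/2)^2 = 1.15^2 = 1.3225
Crown area = 3.141593 * 1.3225 = 4.15476 m^2
N * area / 10000 * 100 = 247 * 4.15476 / 10000 * 100 = 10.2623
CC = min(100, 10.2623) = 10.2623 ≈ 10.3%

10.3%


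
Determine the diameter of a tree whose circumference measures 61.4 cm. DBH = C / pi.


DBH = C / pi = 61.4 / 3.141593 = 19.5442 ≈ 19.54 cm

19.54 cm


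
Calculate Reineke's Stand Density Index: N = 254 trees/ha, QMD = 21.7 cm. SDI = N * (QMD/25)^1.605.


QMD/25 = 21.7/25 = 0.868
(0.868)^1.605 = exp(1.605 * ln(0.868)) = exp(1.605 * (-0.141564)) = exp(-0.227210) = 0.796753
SDI = 254 * 0.796753 = 202.375 ≈ 202

202


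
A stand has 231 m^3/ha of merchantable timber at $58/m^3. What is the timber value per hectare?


Value = 231 * 58 = $13398/ha

$13398/ha


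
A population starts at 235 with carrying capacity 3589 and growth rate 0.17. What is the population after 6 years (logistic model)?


(K - N0)/N0 = (3589 - 235)/235 = 3354/235 = 14.2723
r*t = 0.17 * 6 = 1.02; exp(-1.02) = 0.360595
14.2723 * 0.360595 = 5.14652
1 + 5.14652 = 6.14652
N = 3589 / 6.14652 = 583.908 ≈ 584

584


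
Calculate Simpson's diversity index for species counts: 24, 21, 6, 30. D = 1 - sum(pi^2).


Total N = 24 + 21 + 6 + 30 = 81
Per-species terms:
  p = 24/81 = 0.296296; p^2 = 0.296296^2 = 0.087791
  p = 21/81 = 0.259259; p^2 = 0.259259^2 = 0.067215
  p = 6/81 = 0.074074; p^2 = 0.074074^2 = 0.005487
  p = 30/81 = 0.370370; p^2 = 0.370370^2 = 0.137174
sum(p^2) = 0.087791 + 0.067215 + 0.005487 + 0.137174 = 0.297667
D = 1 - 0.297667 = 0.702333 ≈ 0.7023

0.7023


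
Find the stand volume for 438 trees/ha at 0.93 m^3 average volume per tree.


V_stand = 438 * 0.93 = 407.34 ≈ 407.3 m^3/ha

407.3 m^3/ha


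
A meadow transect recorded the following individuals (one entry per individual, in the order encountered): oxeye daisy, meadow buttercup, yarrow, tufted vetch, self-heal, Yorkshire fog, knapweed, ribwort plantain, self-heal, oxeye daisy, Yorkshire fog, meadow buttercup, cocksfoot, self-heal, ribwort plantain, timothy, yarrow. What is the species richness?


Total individuals logged = 17
Distinct species (count of individuals): oxeye daisy (2), meadow buttercup (2), yarrow (2), tufted vetch (1), self-heal (3), Yorkshire fog (2), knapweed (1), ribwort plantain (2), cocksfoot (1), timothy (1)
Species richness = number of distinct species = 10

10


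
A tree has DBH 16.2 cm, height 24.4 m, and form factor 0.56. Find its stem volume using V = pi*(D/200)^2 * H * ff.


(D/200)^2 = (16.2/200)^2 = 0.081^2 = 0.006561
BA = 3.141593 * 0.006561 = 0.0206120 m^2
V = 0.0206120 * 24.4 * 0.56 = 0.281642 ≈ 0.282 m^3

0.282 m^3


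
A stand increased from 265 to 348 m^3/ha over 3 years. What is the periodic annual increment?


PAI = (V2 - V1) / period = (348 - 265) / 3 = 83 / 3 = 27.6667 ≈ 27.67 m^3/ha/yr

27.67 m^3/ha/yr


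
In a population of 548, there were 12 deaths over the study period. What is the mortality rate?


Mortality rate = 12 / 548 = 0.021898 ≈ 0.0219

0.0219


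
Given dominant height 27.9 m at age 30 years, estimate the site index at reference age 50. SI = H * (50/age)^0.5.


50/30 = 1.66667
(1.66667)^0.5 = 1.29100
SI = 27.9 * 1.29100 = 36.0189 ≈ 36.0 m

36.0 m


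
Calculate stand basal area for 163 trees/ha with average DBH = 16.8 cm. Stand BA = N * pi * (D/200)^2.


(D/200)^2 = (16.8/200)^2 = 0.084^2 = 0.007056
Individual BA = 3.141593 * 0.007056 = 0.0221671 m^2
Stand BA = 163 * 0.0221671 = 3.61324 ≈ 3.61 m^2/ha

3.61 m^2/ha


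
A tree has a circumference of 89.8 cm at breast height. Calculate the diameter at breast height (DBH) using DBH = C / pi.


DBH = C / pi = 89.8 / 3.141593 = 28.5842 ≈ 28.58 cm

28.58 cm


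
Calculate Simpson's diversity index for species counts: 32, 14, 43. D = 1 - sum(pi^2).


Total N = 32 + 14 + 43 = 89
Per-species terms:
  p = 32/89 = 0.359551; p^2 = 0.359551^2 = 0.129277
  p = 14/89 = 0.157303; p^2 = 0.157303^2 = 0.024744
  p = 43/89 = 0.483146; p^2 = 0.483146^2 = 0.233430
sum(p^2) = 0.129277 + 0.024744 + 0.233430 = 0.387451
D = 1 - 0.387451 = 0.612549 ≈ 0.6125

0.6125


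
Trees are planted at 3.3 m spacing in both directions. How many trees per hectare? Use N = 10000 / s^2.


N = 10000 / 3.3^2 = 10000 / 10.89 = 918.274 ≈ 918 trees/ha

918 trees/ha


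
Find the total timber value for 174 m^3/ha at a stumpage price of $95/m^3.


Value = 174 * 95 = $16530/ha

$16530/ha


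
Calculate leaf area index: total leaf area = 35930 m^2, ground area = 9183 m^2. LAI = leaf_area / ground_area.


LAI = 35930 / 9183 = 3.9127 ≈ 3.91

3.91


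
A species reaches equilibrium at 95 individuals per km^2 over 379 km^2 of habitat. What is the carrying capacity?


K = 95 * 379 = 36005 individuals

36005 individuals


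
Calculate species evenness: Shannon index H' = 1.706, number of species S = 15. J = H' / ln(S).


ln(15) = 2.70805
J = H' / ln(S) = 1.706 / 2.70805 = 0.629974 ≈ 0.6300

0.6300


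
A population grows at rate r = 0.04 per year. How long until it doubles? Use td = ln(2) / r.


td = ln(2) / 0.04 = 0.693147 / 0.04 = 17.3287 ≈ 17.3 years

17.3 years


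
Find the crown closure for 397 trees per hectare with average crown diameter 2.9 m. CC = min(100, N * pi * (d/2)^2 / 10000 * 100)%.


(d/2)^2 = (2.9/2)^2 = 1.45^2 = 2.1025
Crown area = 3.141593 * 2.1025 = 6.60520 m^2
N * area / 10000 * 100 = 397 * 6.60520 / 10000 * 100 = 26.2226
CC = min(100, 26.2226) = 26.2226 ≈ 26.2%

26.2%


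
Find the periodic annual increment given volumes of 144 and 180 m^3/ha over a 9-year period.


PAI = (V2 - V1) / period = (180 - 144) / 9 = 36 / 9 = 4.00 m^3/ha/yr

4.00 m^3/ha/yr


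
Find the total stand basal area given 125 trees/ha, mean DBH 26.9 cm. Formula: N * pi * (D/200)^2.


(D/200)^2 = (26.9/200)^2 = 0.1345^2 = 0.01809025
Individual BA = 3.141593 * 0.01809025 = 0.0568322 m^2
Stand BA = 125 * 0.0568322 = 7.10403 ≈ 7.10 m^2/ha

7.10 m^2/ha


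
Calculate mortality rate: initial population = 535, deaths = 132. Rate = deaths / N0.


Mortality rate = 132 / 535 = 0.246729 ≈ 0.2467

0.2467


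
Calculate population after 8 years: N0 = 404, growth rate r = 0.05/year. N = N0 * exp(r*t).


r*t = 0.05 * 8 = 0.4
exp(0.4) = 1.49182
N = 404 * 1.49182 = 602.695 ≈ 603

603


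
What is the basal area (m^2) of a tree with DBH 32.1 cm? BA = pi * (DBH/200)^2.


D/200 = 32.1/200 = 0.1605 m
(D/200)^2 = 0.1605^2 = 0.02576025
BA = 3.141593 * 0.02576025 = 0.0809282 ≈ 0.0809 m^2

0.0809 m^2


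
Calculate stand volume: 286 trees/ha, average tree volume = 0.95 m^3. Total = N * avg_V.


V_stand = 286 * 0.95 = 271.7 m^3/ha

271.7 m^3/ha


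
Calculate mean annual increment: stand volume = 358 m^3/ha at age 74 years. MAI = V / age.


MAI = 358 / 74 = 4.8378 ≈ 4.84 m^3/ha/yr

4.84 m^3/ha/yr


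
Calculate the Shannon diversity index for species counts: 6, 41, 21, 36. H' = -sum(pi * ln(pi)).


Total N = 6 + 41 + 21 + 36 = 104
Per-species terms:
  p = 6/104 = 0.057692; ln(p) = -2.852637; p*ln(p) = 0.057692 * (-2.852637) = -0.164574
  p = 41/104 = 0.394231; ln(p) = -0.930818; p*ln(p) = 0.394231 * (-0.930818) = -0.366957
  p = 21/104 = 0.201923; ln(p) = -1.599869; p*ln(p) = 0.201923 * (-1.599869) = -0.323050
  p = 36/104 = 0.346154; ln(p) = -1.060872; p*ln(p) = 0.346154 * (-1.060872) = -0.367225
sum(p*ln(p)) = (-0.164574) + (-0.366957) + (-0.323050) + (-0.367225) = -1.221806
H' = -(-1.221806) = 1.221806 ≈ 1.2218

1.2218


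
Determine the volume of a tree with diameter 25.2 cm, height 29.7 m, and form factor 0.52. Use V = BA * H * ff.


(D/200)^2 = (25.2/200)^2 = 0.126^2 = 0.015876
BA = 3.141593 * 0.015876 = 0.0498759 m^2
V = 0.0498759 * 29.7 * 0.52 = 0.770283 ≈ 0.770 m^3

0.770 m^3


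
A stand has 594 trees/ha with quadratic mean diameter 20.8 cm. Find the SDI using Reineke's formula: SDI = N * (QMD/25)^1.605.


QMD/25 = 20.8/25 = 0.832
(0.832)^1.605 = exp(1.605 * ln(0.832)) = exp(1.605 * (-0.183923)) = exp(-0.295196) = 0.744386
SDI = 594 * 0.744386 = 442.165 ≈ 442

442


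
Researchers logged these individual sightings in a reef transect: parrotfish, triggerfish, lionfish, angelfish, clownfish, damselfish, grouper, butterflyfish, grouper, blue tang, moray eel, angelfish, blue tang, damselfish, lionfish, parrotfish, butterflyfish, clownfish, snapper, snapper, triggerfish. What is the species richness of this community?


Total individuals logged = 21
Distinct species (count of individuals): parrotfish (2), triggerfish (2), lionfish (2), angelfish (2), clownfish (2), damselfish (2), grouper (2), butterflyfish (2), blue tang (2), moray eel (1), snapper (2)
Species richness = number of distinct species = 11

11


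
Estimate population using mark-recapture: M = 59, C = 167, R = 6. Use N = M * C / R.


N = M * C / R = 59 * 167 / 6 = 9853 / 6 = 1642.17 ≈ 1642

1642 individuals


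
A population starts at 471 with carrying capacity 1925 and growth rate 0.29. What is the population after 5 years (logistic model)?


(K - N0)/N0 = (1925 - 471)/471 = 1454/471 = 3.08705
r*t = 0.29 * 5 = 1.45; exp(-1.45) = 0.234570
3.08705 * 0.234570 = 0.724129
1 + 0.724129 = 1.72413
N = 1925 / 1.72413 = 1116.51 ≈ 1117

1117


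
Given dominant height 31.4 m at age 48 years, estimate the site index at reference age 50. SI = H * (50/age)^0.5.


50/48 = 1.04167
(1.04167)^0.5 = 1.02062
SI = 31.4 * 1.02062 = 32.0475 ≈ 32.0 m

32.0 m


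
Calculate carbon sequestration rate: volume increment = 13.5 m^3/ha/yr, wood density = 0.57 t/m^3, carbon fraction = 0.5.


C = 13.5 * 0.57 * 0.5 = 3.8475 ≈ 3.85 t C/ha/yr

3.85 t C/ha/yr


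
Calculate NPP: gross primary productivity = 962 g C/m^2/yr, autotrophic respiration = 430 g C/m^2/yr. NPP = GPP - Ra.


NPP = GPP - Ra = 962 - 430 = 532 g C/m^2/yr

532 g C/m^2/yr


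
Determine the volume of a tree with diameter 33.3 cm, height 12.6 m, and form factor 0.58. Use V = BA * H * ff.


(D/200)^2 = (33.3/200)^2 = 0.1665^2 = 0.02772225
BA = 3.141593 * 0.02772225 = 0.0870920 m^2
V = 0.0870920 * 12.6 * 0.58 = 0.636468 ≈ 0.636 m^3

0.636 m^3


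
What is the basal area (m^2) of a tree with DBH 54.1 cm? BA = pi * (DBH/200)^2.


D/200 = 54.1/200 = 0.2705 m
(D/200)^2 = 0.2705^2 = 0.07317025
BA = 3.141593 * 0.07317025 = 0.229871 ≈ 0.2299 m^2

0.2299 m^2


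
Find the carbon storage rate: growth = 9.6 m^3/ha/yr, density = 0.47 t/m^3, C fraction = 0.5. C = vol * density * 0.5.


C = 9.6 * 0.47 * 0.5 = 2.256 ≈ 2.26 t C/ha/yr

2.26 t C/ha/yr


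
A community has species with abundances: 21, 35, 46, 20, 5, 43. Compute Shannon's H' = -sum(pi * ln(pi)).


Total N = 21 + 35 + 46 + 20 + 5 + 43 = 170
Per-species terms:
  p = 21/170 = 0.123529; ln(p) = -2.091279; p*ln(p) = 0.123529 * (-2.091279) = -0.258334
  p = 35/170 = 0.205882; ln(p) = -1.580452; p*ln(p) = 0.205882 * (-1.580452) = -0.325387
  p = 46/170 = 0.270588; ln(p) = -1.307158; p*ln(p) = 0.270588 * (-1.307158) = -0.353701
  p = 20/170 = 0.117647; ln(p) = -2.140067; p*ln(p) = 0.117647 * (-2.140067) = -0.251772
  p = 5/170 = 0.029412; ln(p) = -3.526353; p*ln(p) = 0.029412 * (-3.526353) = -0.103717
  p = 43/170 = 0.252941; ln(p) = -1.374599; p*ln(p) = 0.252941 * (-1.374599) = -0.347692
sum(p*ln(p)) = (-0.258334) + (-0.325387) + (-0.353701) + (-0.251772) + (-0.103717) + (-0.347692) = -1.640603
H' = -(-1.640603) = 1.640603 ≈ 1.6406

1.6406


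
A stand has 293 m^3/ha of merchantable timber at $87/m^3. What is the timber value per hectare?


Value = 293 * 87 = $25491/ha

$25491/ha


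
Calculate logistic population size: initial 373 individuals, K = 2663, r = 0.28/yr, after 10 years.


(K - N0)/N0 = (2663 - 373)/373 = 2290/373 = 6.13941
r*t = 0.28 * 10 = 2.8; exp(-2.8) = 0.0608101
6.13941 * 0.0608101 = 0.373338
1 + 0.373338 = 1.37334
N = 2663 / 1.37334 = 1939.07 ≈ 1939

1939


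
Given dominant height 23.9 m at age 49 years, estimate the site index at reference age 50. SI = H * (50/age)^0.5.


50/49 = 1.02041
(1.02041)^0.5 = 1.01015
SI = 23.9 * 1.01015 = 24.1426 ≈ 24.1 m

24.1 m


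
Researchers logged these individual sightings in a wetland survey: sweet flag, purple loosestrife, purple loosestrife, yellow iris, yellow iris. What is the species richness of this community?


Total individuals logged = 5
Distinct species (count of individuals): sweet flag (1), purple loosestrife (2), yellow iris (2)
Species richness = number of distinct species = 3

3


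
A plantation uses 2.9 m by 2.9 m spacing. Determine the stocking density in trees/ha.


N = 10000 / 2.9^2 = 10000 / 8.41 = 1189.06 ≈ 1189 trees/ha

1189 trees/ha


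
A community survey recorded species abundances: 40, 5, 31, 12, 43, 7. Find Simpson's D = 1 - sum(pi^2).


Total N = 40 + 5 + 31 + 12 + 43 + 7 = 138
Per-species terms:
  p = 40/138 = 0.289855; p^2 = 0.289855^2 = 0.084016
  p = 5/138 = 0.036232; p^2 = 0.036232^2 = 0.001313
  p = 31/138 = 0.224638; p^2 = 0.224638^2 = 0.050462
  p = 12/138 = 0.086957; p^2 = 0.086957^2 = 0.007562
  p = 43/138 = 0.311594; p^2 = 0.311594^2 = 0.097091
  p = 7/138 = 0.050725; p^2 = 0.050725^2 = 0.002573
sum(p^2) = 0.084016 + 0.001313 + 0.050462 + 0.007562 + 0.097091 + 0.002573 = 0.243017
D = 1 - 0.243017 = 0.756983 ≈ 0.7570

0.7570


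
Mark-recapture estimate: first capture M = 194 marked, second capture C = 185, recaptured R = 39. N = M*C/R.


N = M * C / R = 194 * 185 / 39 = 35890 / 39 = 920.26 ≈ 920

920 individuals


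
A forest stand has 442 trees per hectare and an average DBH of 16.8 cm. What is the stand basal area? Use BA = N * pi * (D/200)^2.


(D/200)^2 = (16.8/200)^2 = 0.084^2 = 0.007056
Individual BA = 3.141593 * 0.007056 = 0.0221671 m^2
Stand BA = 442 * 0.0221671 = 9.79786 ≈ 9.80 m^2/ha

9.80 m^2/ha


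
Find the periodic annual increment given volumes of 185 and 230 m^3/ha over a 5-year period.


PAI = (V2 - V1) / period = (230 - 185) / 5 = 45 / 5 = 9.00 m^3/ha/yr

9.00 m^3/ha/yr


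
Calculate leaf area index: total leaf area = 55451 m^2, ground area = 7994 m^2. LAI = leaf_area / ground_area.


LAI = 55451 / 7994 = 6.9366 ≈ 6.94

6.94


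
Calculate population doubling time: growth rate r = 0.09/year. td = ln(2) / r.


td = ln(2) / 0.09 = 0.693147 / 0.09 = 7.70163 ≈ 7.7 years

7.7 years


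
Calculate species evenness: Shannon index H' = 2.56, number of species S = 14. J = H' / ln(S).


ln(14) = 2.63906
J = H' / ln(S) = 2.56 / 2.63906 = 0.970042 ≈ 0.9700

0.9700


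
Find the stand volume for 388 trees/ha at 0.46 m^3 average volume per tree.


V_stand = 388 * 0.46 = 178.48 ≈ 178.5 m^3/ha

178.5 m^3/ha


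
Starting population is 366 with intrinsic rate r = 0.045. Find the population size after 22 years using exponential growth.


r*t = 0.045 * 22 = 0.99
exp(0.99) = 2.69123
N = 366 * 2.69123 = 984.990 ≈ 985

985


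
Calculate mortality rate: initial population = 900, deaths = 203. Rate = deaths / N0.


Mortality rate = 203 / 900 = 0.225556 ≈ 0.2256

0.2256


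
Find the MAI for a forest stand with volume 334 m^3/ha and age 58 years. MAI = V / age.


MAI = 334 / 58 = 5.7586 ≈ 5.76 m^3/ha/yr

5.76 m^3/ha/yr


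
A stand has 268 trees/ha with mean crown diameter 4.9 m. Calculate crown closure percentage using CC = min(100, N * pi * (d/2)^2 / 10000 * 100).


(d/2)^2 = (4.9/2)^2 = 2.45^2 = 6.0025
Crown area = 3.141593 * 6.0025 = 18.8574 m^2
N * area / 10000 * 100 = 268 * 18.8574 / 10000 * 100 = 50.5378
CC = min(100, 50.5378) = 50.5378 ≈ 50.5%

50.5%


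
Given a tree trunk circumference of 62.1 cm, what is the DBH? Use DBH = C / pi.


DBH = C / pi = 62.1 / 3.141593 = 19.7670 ≈ 19.77 cm

19.77 cm


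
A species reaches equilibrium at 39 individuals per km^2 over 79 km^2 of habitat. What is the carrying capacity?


K = 39 * 79 = 3081 individuals

3081 individuals


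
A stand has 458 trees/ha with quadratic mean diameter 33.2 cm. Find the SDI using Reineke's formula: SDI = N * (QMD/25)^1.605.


QMD/25 = 33.2/25 = 1.328
(1.328)^1.605 = exp(1.605 * ln(1.328)) = exp(1.605 * 0.283674) = exp(0.455297) = 1.57664
SDI = 458 * 1.57664 = 722.101 ≈ 722

722


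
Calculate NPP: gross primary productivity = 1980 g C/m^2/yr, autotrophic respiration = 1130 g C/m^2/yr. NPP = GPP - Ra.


NPP = GPP - Ra = 1980 - 1130 = 850 g C/m^2/yr

850 g C/m^2/yr


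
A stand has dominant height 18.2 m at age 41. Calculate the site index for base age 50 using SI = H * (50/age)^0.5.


50/41 = 1.21951
(1.21951)^0.5 = 1.10431
SI = 18.2 * 1.10431 = 20.0984 ≈ 20.1 m

20.1 m


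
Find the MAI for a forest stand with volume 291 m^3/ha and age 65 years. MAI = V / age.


MAI = 291 / 65 = 4.4769 ≈ 4.48 m^3/ha/yr

4.48 m^3/ha/yr


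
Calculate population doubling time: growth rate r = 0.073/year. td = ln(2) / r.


td = ln(2) / 0.073 = 0.693147 / 0.073 = 9.49516 ≈ 9.5 years

9.5 years


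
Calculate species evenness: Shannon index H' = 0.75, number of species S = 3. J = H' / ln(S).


ln(3) = 1.09861
J = H' / ln(S) = 0.75 / 1.09861 = 0.682681 ≈ 0.6827

0.6827


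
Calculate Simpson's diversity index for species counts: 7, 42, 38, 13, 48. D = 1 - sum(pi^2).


Total N = 7 + 42 + 38 + 13 + 48 = 148
Per-species terms:
  p = 7/148 = 0.047297; p^2 = 0.047297^2 = 0.002237
  p = 42/148 = 0.283784; p^2 = 0.283784^2 = 0.080533
  p = 38/148 = 0.256757; p^2 = 0.256757^2 = 0.065924
  p = 13/148 = 0.087838; p^2 = 0.087838^2 = 0.007716
  p = 48/148 = 0.324324; p^2 = 0.324324^2 = 0.105186
sum(p^2) = 0.002237 + 0.080533 + 0.065924 + 0.007716 + 0.105186 = 0.261596
D = 1 - 0.261596 = 0.738404 ≈ 0.7384

0.7384


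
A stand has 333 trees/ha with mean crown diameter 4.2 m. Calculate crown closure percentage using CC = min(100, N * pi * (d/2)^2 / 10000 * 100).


(d/2)^2 = (4.2/2)^2 = 2.1^2 = 4.41
Crown area = 3.141593 * 4.41 = 13.8544 m^2
N * area / 10000 * 100 = 333 * 13.8544 / 10000 * 100 = 46.1352
CC = min(100, 46.1352) = 46.1352 ≈ 46.1%

46.1%


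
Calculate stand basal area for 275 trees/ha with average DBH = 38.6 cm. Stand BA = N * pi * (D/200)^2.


(D/200)^2 = (38.6/200)^2 = 0.193^2 = 0.037249
Individual BA = 3.141593 * 0.037249 = 0.117021 m^2
Stand BA = 275 * 0.117021 = 32.1808 ≈ 32.18 m^2/ha

32.18 m^2/ha


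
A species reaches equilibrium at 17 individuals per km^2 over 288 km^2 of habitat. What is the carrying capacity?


K = 17 * 288 = 4896 individuals

4896 individuals


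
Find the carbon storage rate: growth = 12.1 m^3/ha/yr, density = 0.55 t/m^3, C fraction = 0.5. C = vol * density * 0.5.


C = 12.1 * 0.55 * 0.5 = 3.3275 ≈ 3.33 t C/ha/yr

3.33 t C/ha/yr


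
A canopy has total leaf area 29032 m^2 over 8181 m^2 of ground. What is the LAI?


LAI = 29032 / 8181 = 3.5487 ≈ 3.55

3.55


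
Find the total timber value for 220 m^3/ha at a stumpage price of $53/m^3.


Value = 220 * 53 = $11660/ha

$11660/ha


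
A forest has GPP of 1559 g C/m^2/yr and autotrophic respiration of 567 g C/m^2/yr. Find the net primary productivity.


NPP = GPP - Ra = 1559 - 567 = 992 g C/m^2/yr

992 g C/m^2/yr


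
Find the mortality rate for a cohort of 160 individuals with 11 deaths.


Mortality rate = 11 / 160 = 0.068750 ≈ 0.0688

0.0688


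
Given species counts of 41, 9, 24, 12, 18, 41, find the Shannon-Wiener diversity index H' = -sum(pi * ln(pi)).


Total N = 41 + 9 + 24 + 12 + 18 + 41 = 145
Per-species terms:
  p = 41/145 = 0.282759; ln(p) = -1.263160; p*ln(p) = 0.282759 * (-1.263160) = -0.357170
  p = 9/145 = 0.062069; ln(p) = -2.779509; p*ln(p) = 0.062069 * (-2.779509) = -0.172521
  p = 24/145 = 0.165517; ln(p) = -1.798681; p*ln(p) = 0.165517 * (-1.798681) = -0.297712
  p = 12/145 = 0.082759; ln(p) = -2.491823; p*ln(p) = 0.082759 * (-2.491823) = -0.206221
  p = 18/145 = 0.124138; ln(p) = -2.086361; p*ln(p) = 0.124138 * (-2.086361) = -0.258997
  p = 41/145 = 0.282759; ln(p) = -1.263160; p*ln(p) = 0.282759 * (-1.263160) = -0.357170
sum(p*ln(p)) = (-0.357170) + (-0.172521) + (-0.297712) + (-0.206221) + (-0.258997) + (-0.357170) = -1.649791
H' = -(-1.649791) = 1.649791 ≈ 1.6498

1.6498


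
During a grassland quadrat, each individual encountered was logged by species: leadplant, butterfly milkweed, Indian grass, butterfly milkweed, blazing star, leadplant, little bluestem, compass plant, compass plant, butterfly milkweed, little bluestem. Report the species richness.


Total individuals logged = 11
Distinct species (count of individuals): leadplant (2), butterfly milkweed (3), Indian grass (1), blazing star (1), little bluestem (2), compass plant (2)
Species richness = number of distinct species = 6

6


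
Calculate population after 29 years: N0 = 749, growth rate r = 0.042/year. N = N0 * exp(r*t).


r*t = 0.042 * 29 = 1.218
exp(1.218) = 3.38042
N = 749 * 3.38042 = 2531.93 ≈ 2532

2532


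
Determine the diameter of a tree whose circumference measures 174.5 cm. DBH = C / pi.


DBH = C / pi = 174.5 / 3.141593 = 55.5451 ≈ 55.55 cm

55.55 cm


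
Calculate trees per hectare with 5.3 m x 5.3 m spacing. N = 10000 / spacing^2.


N = 10000 / 5.3^2 = 10000 / 28.09 = 355.999 ≈ 356 trees/ha

356 trees/ha


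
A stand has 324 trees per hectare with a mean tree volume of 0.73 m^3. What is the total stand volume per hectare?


V_stand = 324 * 0.73 = 236.52 ≈ 236.5 m^3/ha

236.5 m^3/ha


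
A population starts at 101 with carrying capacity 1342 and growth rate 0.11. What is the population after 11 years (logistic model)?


(K - N0)/N0 = (1342 - 101)/101 = 1241/101 = 12.2871
r*t = 0.11 * 11 = 1.21; exp(-1.21) = 0.298197
12.2871 * 0.298197 = 3.66398
1 + 3.66398 = 4.66398
N = 1342 / 4.66398 = 287.737 ≈ 288

288


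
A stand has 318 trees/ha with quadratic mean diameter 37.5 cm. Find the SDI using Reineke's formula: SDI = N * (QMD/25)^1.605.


QMD/25 = 37.5/25 = 1.5
(1.5)^1.605 = exp(1.605 * ln(1.5)) = exp(1.605 * 0.405465) = exp(0.650771) = 1.91702
SDI = 318 * 1.91702 = 609.612 ≈ 610

610


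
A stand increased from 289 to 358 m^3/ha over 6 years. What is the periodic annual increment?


PAI = (V2 - V1) / period = (358 - 289) / 6 = 69 / 6 = 11.50 m^3/ha/yr

11.50 m^3/ha/yr


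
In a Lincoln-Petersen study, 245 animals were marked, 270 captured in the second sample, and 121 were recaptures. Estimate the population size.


N = M * C / R = 245 * 270 / 121 = 66150 / 121 = 546.69 ≈ 547

547 individuals


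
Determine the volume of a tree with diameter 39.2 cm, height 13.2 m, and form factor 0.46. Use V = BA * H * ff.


(D/200)^2 = (39.2/200)^2 = 0.196^2 = 0.038416
BA = 3.141593 * 0.038416 = 0.120687 m^2
V = 0.120687 * 13.2 * 0.46 = 0.732811 ≈ 0.733 m^3

0.733 m^3


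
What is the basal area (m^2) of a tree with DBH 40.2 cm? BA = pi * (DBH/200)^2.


D/200 = 40.2/200 = 0.201 m
(D/200)^2 = 0.201^2 = 0.040401
BA = 3.141593 * 0.040401 = 0.126923 ≈ 0.1269 m^2

0.1269 m^2


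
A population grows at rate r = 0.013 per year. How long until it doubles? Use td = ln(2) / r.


td = ln(2) / 0.013 = 0.693147 / 0.013 = 53.3190 ≈ 53.3 years

53.3 years


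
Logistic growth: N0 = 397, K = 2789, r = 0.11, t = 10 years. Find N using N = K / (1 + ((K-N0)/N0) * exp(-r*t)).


(K - N0)/N0 = (2789 - 397)/397 = 2392/397 = 6.02519
r*t = 0.11 * 10 = 1.1; exp(-1.1) = 0.332871
6.02519 * 0.332871 = 2.00561
1 + 2.00561 = 3.00561
N = 2789 / 3.00561 = 927.931 ≈ 928

928


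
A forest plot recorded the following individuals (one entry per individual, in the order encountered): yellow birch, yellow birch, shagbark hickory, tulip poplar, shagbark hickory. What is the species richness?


Total individuals logged = 5
Distinct species (count of individuals): yellow birch (2), shagbark hickory (2), tulip poplar (1)
Species richness = number of distinct species = 3

3


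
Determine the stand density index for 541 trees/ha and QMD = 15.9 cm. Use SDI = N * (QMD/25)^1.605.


QMD/25 = 15.9/25 = 0.636
(0.636)^1.605 = exp(1.605 * ln(0.636)) = exp(1.605 * (-0.452557)) = exp(-0.726354) = 0.483669
SDI = 541 * 0.483669 = 261.665 ≈ 262

262


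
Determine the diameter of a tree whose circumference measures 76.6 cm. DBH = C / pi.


DBH = C / pi = 76.6 / 3.141593 = 24.3825 ≈ 24.38 cm

24.38 cm


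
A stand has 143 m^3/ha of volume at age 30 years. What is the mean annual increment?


MAI = 143 / 30 = 4.7667 ≈ 4.77 m^3/ha/yr

4.77 m^3/ha/yr


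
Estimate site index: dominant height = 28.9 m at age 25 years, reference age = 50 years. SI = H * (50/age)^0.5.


50/25 = 2.00000
(2.00000)^0.5 = 1.41421
SI = 28.9 * 1.41421 = 40.8707 ≈ 40.9 m

40.9 m


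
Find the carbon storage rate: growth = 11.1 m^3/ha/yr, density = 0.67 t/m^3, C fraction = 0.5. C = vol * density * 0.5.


C = 11.1 * 0.67 * 0.5 = 3.7185 ≈ 3.72 t C/ha/yr

3.72 t C/ha/yr


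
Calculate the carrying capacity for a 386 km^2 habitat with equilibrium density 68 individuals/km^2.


K = 68 * 386 = 26248 individuals

26248 individuals


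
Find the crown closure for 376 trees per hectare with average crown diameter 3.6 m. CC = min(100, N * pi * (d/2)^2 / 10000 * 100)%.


(d/2)^2 = (3.6/2)^2 = 1.8^2 = 3.24
Crown area = 3.141593 * 3.24 = 10.1788 m^2
N * area / 10000 * 100 = 376 * 10.1788 / 10000 * 100 = 38.2723
CC = min(100, 38.2723) = 38.2723 ≈ 38.3%

38.3%


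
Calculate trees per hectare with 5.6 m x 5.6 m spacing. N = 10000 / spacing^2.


N = 10000 / 5.6^2 = 10000 / 31.36 = 318.878 ≈ 319 trees/ha

319 trees/ha


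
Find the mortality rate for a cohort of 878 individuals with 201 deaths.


Mortality rate = 201 / 878 = 0.228929 ≈ 0.2289

0.2289


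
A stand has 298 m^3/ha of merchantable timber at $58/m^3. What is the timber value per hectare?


Value = 298 * 58 = $17284/ha

$17284/ha


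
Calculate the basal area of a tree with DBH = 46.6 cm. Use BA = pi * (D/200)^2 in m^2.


D/200 = 46.6/200 = 0.233 m
(D/200)^2 = 0.233^2 = 0.054289
BA = 3.141593 * 0.054289 = 0.170554 ≈ 0.1706 m^2

0.1706 m^2


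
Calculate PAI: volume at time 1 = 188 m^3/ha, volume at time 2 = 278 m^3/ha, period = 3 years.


PAI = (V2 - V1) / period = (278 - 188) / 3 = 90 / 3 = 30.00 m^3/ha/yr

30.00 m^3/ha/yr


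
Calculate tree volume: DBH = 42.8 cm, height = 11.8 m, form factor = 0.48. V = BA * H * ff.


(D/200)^2 = (42.8/200)^2 = 0.214^2 = 0.045796
BA = 3.141593 * 0.045796 = 0.143872 m^2
V = 0.143872 * 11.8 * 0.48 = 0.814891 ≈ 0.815 m^3

0.815 m^3


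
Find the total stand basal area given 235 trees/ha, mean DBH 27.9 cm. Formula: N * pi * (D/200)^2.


(D/200)^2 = (27.9/200)^2 = 0.1395^2 = 0.01946025
Individual BA = 3.141593 * 0.01946025 = 0.0611362 m^2
Stand BA = 235 * 0.0611362 = 14.3670 ≈ 14.37 m^2/ha

14.37 m^2/ha


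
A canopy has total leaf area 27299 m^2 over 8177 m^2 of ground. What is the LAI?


LAI = 27299 / 8177 = 3.3385 ≈ 3.34

3.34


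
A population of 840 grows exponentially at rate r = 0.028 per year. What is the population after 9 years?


r*t = 0.028 * 9 = 0.252
exp(0.252) = 1.28660
N = 840 * 1.28660 = 1080.74 ≈ 1081

1081


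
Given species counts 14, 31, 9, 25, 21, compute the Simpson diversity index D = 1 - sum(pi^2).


Total N = 14 + 31 + 9 + 25 + 21 = 100
Per-species terms:
  p = 14/100 = 0.140000; p^2 = 0.140000^2 = 0.019600
  p = 31/100 = 0.310000; p^2 = 0.310000^2 = 0.096100
  p = 9/100 = 0.090000; p^2 = 0.090000^2 = 0.008100
  p = 25/100 = 0.250000; p^2 = 0.250000^2 = 0.062500
  p = 21/100 = 0.210000; p^2 = 0.210000^2 = 0.044100
sum(p^2) = 0.019600 + 0.096100 + 0.008100 + 0.062500 + 0.044100 = 0.230400
D = 1 - 0.230400 = 0.769600 ≈ 0.7696

0.7696


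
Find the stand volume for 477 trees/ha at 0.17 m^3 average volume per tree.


V_stand = 477 * 0.17 = 81.09 ≈ 81.1 m^3/ha

81.1 m^3/ha


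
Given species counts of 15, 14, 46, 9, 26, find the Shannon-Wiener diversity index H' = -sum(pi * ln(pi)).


Total N = 15 + 14 + 46 + 9 + 26 = 110
Per-species terms:
  p = 15/110 = 0.136364; ln(p) = -1.992427; p*ln(p) = 0.136364 * (-1.992427) = -0.271695
  p = 14/110 = 0.127273; ln(p) = -2.061421; p*ln(p) = 0.127273 * (-2.061421) = -0.262363
  p = 46/110 = 0.418182; ln(p) = -0.871839; p*ln(p) = 0.418182 * (-0.871839) = -0.364587
  p = 9/110 = 0.081818; ln(p) = -2.503258; p*ln(p) = 0.081818 * (-2.503258) = -0.204812
  p = 26/110 = 0.236364; ln(p) = -1.442382; p*ln(p) = 0.236364 * (-1.442382) = -0.340927
sum(p*ln(p)) = (-0.271695) + (-0.262363) + (-0.364587) + (-0.204812) + (-0.340927) = -1.444384
H' = -(-1.444384) = 1.444384 ≈ 1.4444

1.4444


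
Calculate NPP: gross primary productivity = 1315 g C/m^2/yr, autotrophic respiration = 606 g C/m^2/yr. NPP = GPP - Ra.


NPP = GPP - Ra = 1315 - 606 = 709 g C/m^2/yr

709 g C/m^2/yr


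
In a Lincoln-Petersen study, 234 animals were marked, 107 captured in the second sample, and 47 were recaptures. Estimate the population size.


N = M * C / R = 234 * 107 / 47 = 25038 / 47 = 532.72 ≈ 533

533 individuals


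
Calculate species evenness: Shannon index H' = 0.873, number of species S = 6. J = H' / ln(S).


ln(6) = 1.79176
J = H' / ln(S) = 0.873 / 1.79176 = 0.487230 ≈ 0.4872

0.4872


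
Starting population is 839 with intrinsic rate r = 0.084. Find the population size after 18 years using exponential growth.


r*t = 0.084 * 18 = 1.512
exp(1.512) = 4.53579
N = 839 * 4.53579 = 3805.53 ≈ 3806

3806


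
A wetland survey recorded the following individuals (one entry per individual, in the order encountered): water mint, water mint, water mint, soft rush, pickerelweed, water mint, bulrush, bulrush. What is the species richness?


Total individuals logged = 8
Distinct species (count of individuals): water mint (4), soft rush (1), pickerelweed (1), bulrush (2)
Species richness = number of distinct species = 4

4


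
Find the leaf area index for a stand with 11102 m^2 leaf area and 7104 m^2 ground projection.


LAI = 11102 / 7104 = 1.5628 ≈ 1.56

1.56


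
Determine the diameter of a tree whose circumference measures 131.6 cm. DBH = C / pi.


DBH = C / pi = 131.6 / 3.141593 = 41.8896 ≈ 41.89 cm

41.89 cm


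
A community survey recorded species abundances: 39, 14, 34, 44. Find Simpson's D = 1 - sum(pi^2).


Total N = 39 + 14 + 34 + 44 = 131
Per-species terms:
  p = 39/131 = 0.297710; p^2 = 0.297710^2 = 0.088631
  p = 14/131 = 0.106870; p^2 = 0.106870^2 = 0.011421
  p = 34/131 = 0.259542; p^2 = 0.259542^2 = 0.067362
  p = 44/131 = 0.335878; p^2 = 0.335878^2 = 0.112814
sum(p^2) = 0.088631 + 0.011421 + 0.067362 + 0.112814 = 0.280228
D = 1 - 0.280228 = 0.719772 ≈ 0.7198

0.7198


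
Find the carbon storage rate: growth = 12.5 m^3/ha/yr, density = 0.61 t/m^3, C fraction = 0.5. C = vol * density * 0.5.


C = 12.5 * 0.61 * 0.5 = 3.8125 ≈ 3.81 t C/ha/yr

3.81 t C/ha/yr


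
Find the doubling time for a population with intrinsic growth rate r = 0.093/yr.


td = ln(2) / 0.093 = 0.693147 / 0.093 = 7.45319 ≈ 7.5 years

7.5 years


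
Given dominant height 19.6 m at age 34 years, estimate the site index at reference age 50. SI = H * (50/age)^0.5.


50/34 = 1.47059
(1.47059)^0.5 = 1.21268
SI = 19.6 * 1.21268 = 23.7685 ≈ 23.8 m

23.8 m


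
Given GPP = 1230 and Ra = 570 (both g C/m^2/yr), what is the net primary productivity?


NPP = GPP - Ra = 1230 - 570 = 660 g C/m^2/yr

660 g C/m^2/yr


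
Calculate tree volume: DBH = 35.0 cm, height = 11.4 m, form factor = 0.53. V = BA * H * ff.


(D/200)^2 = (35.0/200)^2 = 0.175^2 = 0.030625
BA = 3.141593 * 0.030625 = 0.0962113 m^2
V = 0.0962113 * 11.4 * 0.53 = 0.581309 ≈ 0.581 m^3

0.581 m^3


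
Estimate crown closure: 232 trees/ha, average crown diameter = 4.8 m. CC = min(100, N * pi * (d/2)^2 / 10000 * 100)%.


(d/2)^2 = (4.8/2)^2 = 2.4^2 = 5.76
Crown area = 3.141593 * 5.76 = 18.0956 m^2
N * area / 10000 * 100 = 232 * 18.0956 / 10000 * 100 = 41.9818
CC = min(100, 41.9818) = 41.9818 ≈ 42.0%

42.0%


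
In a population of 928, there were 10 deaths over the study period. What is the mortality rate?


Mortality rate = 10 / 928 = 0.010776 ≈ 0.0108

0.0108


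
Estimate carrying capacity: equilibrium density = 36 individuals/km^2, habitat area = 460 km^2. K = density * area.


K = 36 * 460 = 16560 individuals

16560 individuals


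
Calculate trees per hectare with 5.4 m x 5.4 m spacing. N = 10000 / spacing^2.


N = 10000 / 5.4^2 = 10000 / 29.16 = 342.936 ≈ 343 trees/ha

343 trees/ha


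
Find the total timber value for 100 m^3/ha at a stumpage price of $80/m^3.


Value = 100 * 80 = $8000/ha

$8000/ha


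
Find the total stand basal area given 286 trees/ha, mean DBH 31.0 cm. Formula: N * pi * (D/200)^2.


(D/200)^2 = (31.0/200)^2 = 0.155^2 = 0.024025
Individual BA = 3.141593 * 0.024025 = 0.0754768 m^2
Stand BA = 286 * 0.0754768 = 21.5864 ≈ 21.59 m^2/ha

21.59 m^2/ha


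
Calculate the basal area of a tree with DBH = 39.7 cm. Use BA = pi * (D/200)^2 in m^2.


D/200 = 39.7/200 = 0.1985 m
(D/200)^2 = 0.1985^2 = 0.03940225
BA = 3.141593 * 0.03940225 = 0.123786 ≈ 0.1238 m^2

0.1238 m^2
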